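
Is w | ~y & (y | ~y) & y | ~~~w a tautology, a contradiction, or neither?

tautology

w | ~y & (y | ~y) & y | ~~~w
= w | ~y & y | ~~~w
= w | ~y & y | ~w
= w | ~w
= 1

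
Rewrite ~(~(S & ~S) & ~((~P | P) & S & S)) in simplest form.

S

~(~(S & ~S) & ~((~P | P) & S & S))
= S & ~S | (~P | P) & S & S
= S & ~S | S & S
= S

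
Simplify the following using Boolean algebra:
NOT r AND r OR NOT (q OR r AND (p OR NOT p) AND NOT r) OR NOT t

NOT q OR NOT t

NOT r AND r OR NOT (q OR r AND (p OR NOT p) AND NOT r) OR NOT t
= NOT (q OR r AND (p OR NOT p) AND NOT r) OR NOT t   (complement / identity)
= NOT (q OR r AND NOT r) OR NOT t   (complement / identity)
= NOT q OR NOT t   (complement / identity)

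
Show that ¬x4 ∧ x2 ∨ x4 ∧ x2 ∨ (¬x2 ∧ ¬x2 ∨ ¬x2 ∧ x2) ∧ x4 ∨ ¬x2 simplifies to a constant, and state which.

True

¬x4 ∧ x2 ∨ x4 ∧ x2 ∨ (¬x2 ∧ ¬x2 ∨ ¬x2 ∧ x2) ∧ x4 ∨ ¬x2
= ¬x4 ∧ x2 ∨ x4 ∧ x2 ∨ ¬x2 ∧ x4 ∨ ¬x2   (distribution)
= x2 ∨ ¬x2 ∧ x4 ∨ ¬x2   (distribution)
= x2 ∨ ¬x2   (absorption)
= True   (complement)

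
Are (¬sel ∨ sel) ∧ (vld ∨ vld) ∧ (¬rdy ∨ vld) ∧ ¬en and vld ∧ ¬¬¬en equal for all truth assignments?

Yes

E1: (¬sel ∨ sel) ∧ (vld ∨ vld) ∧ (¬rdy ∨ vld) ∧ ¬en
    = (¬sel ∨ sel) ∧ (vld ∧ ¬rdy ∨ vld) ∧ ¬en
    = (¬sel ∨ sel) ∧ vld ∧ ¬en
    = vld ∧ ¬en
E2: vld ∧ ¬¬¬en
    = vld ∧ ¬en
Both reduce to vld ∧ ¬en, so they are equivalent.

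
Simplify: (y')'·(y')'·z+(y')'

y

(y')'·(y')'·z+(y')'
= (y')'·z+(y')'
= (y')'
= y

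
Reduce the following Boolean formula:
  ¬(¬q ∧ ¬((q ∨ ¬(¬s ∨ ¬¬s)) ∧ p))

¬(¬q ∧ ¬((q ∨ ¬(¬s ∨ ¬¬s)) ∧ p))
= q ∨ (q ∨ ¬(¬s ∨ ¬¬s)) ∧ p   [De Morgan]
= q ∨ (q ∨ s ∧ ¬s) ∧ p   [De Morgan]
= q ∨ q ∧ p   [complement / identity]
= q   [absorption]

q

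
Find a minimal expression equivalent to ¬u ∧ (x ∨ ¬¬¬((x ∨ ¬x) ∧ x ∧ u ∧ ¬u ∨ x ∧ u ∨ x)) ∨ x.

¬u ∧ (x ∨ ¬¬¬((x ∨ ¬x) ∧ x ∧ u ∧ ¬u ∨ x ∧ u ∨ x)) ∨ x
= ¬u ∧ (x ∨ ¬¬¬(x ∧ u ∧ ¬u ∨ x ∧ u ∨ x)) ∨ x
= ¬u ∧ (x ∨ ¬(x ∧ u ∧ ¬u ∨ x ∧ u ∨ x)) ∨ x
= ¬u ∧ (x ∨ ¬(x ∧ u ∨ x)) ∨ x
= ¬u ∧ (x ∨ ¬x) ∨ x
= ¬u ∨ x

¬u ∨ x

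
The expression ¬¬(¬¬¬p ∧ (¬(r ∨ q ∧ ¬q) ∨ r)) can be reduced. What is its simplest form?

¬¬(¬¬¬p ∧ (¬(r ∨ q ∧ ¬q) ∨ r))
= ¬¬(¬¬¬p ∧ (¬r ∨ r))   (complement / identity)
= ¬¬¬¬¬p   (complement / identity)
= ¬¬¬p   (double negation)
= ¬p   (double negation)

¬p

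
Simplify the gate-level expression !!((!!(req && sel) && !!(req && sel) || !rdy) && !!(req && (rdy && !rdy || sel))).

!!((!!(req && sel) && !!(req && sel) || !rdy) && !!(req && (rdy && !rdy || sel)))
= !!((!!(req && sel) && !!(req && sel) || !rdy) && !!(req && sel))   — complement / identity
= !!((!!(req && sel) || !rdy) && !!(req && sel))   — idempotence
= !!!!(req && sel)   — absorption
= !!(req && sel)   — double negation
= req && sel   — double negation

req && sel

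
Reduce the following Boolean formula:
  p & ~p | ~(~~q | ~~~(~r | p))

p & ~p | ~(~~q | ~~~(~r | p))
= p & ~p | ~q & ~~(~r | p)   [De Morgan]
= ~q & ~~(~r | p)   [complement / identity]
= ~q & (~r | p)   [double negation]

~q & (~r | p)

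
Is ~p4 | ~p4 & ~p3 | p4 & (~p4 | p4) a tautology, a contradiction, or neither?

tautology

~p4 | ~p4 & ~p3 | p4 & (~p4 | p4)
= ~p4 | p4 & (~p4 | p4)   (absorption)
= ~p4 | p4   (complement / identity)
= 1   (complement)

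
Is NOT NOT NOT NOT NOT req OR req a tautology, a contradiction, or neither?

tautology

NOT NOT NOT NOT NOT req OR req
= NOT NOT NOT req OR req
= NOT req OR req
= TRUE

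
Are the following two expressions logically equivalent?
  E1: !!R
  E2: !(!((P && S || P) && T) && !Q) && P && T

E1: !!R
    = R   [double negation]
E2: !(!((P && S || P) && T) && !Q) && P && T
    = ((P && S || P) && T || Q) && P && T   [De Morgan]
    = (P && T || Q) && P && T   [absorption]
    = P && T   [absorption]
These differ: at P=0, Q=1, R=1, S=0, T=0, E1 = 1 but E2 = 0.

No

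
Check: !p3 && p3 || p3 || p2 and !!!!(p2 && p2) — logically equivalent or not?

No

E1: !p3 && p3 || p3 || p2
    = p3 || p2   (complement / identity)
E2: !!!!(p2 && p2)
    = !!!!p2   (idempotence)
    = !!p2   (double negation)
    = p2   (double negation)
These differ: at p2=0, p3=1, E1 = 1 but E2 = 0.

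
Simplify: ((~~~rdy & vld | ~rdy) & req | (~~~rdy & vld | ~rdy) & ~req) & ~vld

((~~~rdy & vld | ~rdy) & req | (~~~rdy & vld | ~rdy) & ~req) & ~vld
= (~~~rdy & vld | ~rdy) & ~vld   [distribution]
= (~rdy & vld | ~rdy) & ~vld   [double negation]
= ~rdy & ~vld   [absorption]

~rdy & ~vld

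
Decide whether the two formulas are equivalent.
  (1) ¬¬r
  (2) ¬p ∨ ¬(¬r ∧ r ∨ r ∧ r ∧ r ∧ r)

E1: ¬¬r
    = r   [double negation]
E2: ¬p ∨ ¬(¬r ∧ r ∨ r ∧ r ∧ r ∧ r)
    = ¬p ∨ ¬(¬r ∧ r ∨ r ∧ r)   [idempotence]
    = ¬p ∨ ¬r   [distribution]
These differ: at p=0, r=0, E1 = 0 but E2 = 1.

No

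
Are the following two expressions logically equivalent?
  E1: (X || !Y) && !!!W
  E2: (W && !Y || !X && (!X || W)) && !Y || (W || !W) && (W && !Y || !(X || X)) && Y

No

E1: (X || !Y) && !!!W
    = (X || !Y) && !W   [double negation]
E2: (W && !Y || !X && (!X || W)) && !Y || (W || !W) && (W && !Y || !(X || X)) && Y
    = (W && !Y || !X && (!X || W)) && !Y || (W || !W) && (W && !Y || !X) && Y   [idempotence]
    = (W && !Y || !X) && !Y || (W || !W) && (W && !Y || !X) && Y   [absorption]
    = (W && !Y || !X) && !Y || (W && !Y || !X) && Y   [complement / identity]
    = W && !Y || !X   [distribution]
These differ: at W=1, X=0, Y=0, E1 = 0 but E2 = 1.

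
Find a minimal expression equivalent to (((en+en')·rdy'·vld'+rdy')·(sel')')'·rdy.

rdy

(((en+en')·rdy'·vld'+rdy')·(sel')')'·rdy
= ((rdy'·vld'+rdy')·(sel')')'·rdy   [complement / identity]
= (rdy'·(sel')')'·rdy   [absorption]
= (rdy+sel')·rdy   [De Morgan]
= rdy   [absorption]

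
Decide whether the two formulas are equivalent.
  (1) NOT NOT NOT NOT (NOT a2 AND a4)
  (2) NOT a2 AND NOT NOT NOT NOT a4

Yes

E1: NOT NOT NOT NOT (NOT a2 AND a4)
    = NOT NOT (NOT a2 AND a4)   — double negation
    = NOT a2 AND a4   — double negation
E2: NOT a2 AND NOT NOT NOT NOT a4
    = NOT a2 AND NOT NOT a4   — double negation
    = NOT a2 AND a4   — double negation
Both reduce to NOT a2 AND a4, so they are equivalent.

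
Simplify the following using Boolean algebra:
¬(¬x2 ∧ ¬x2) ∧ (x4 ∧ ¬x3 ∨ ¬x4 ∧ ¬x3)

¬(¬x2 ∧ ¬x2) ∧ (x4 ∧ ¬x3 ∨ ¬x4 ∧ ¬x3)
= ¬(¬x2 ∧ ¬x2) ∧ ¬x3
= ¬¬x2 ∧ ¬x3
= x2 ∧ ¬x3

x2 ∧ ¬x3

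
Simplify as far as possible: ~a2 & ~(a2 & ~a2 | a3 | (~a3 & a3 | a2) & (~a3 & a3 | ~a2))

~a2 & ~a3

~a2 & ~(a2 & ~a2 | a3 | (~a3 & a3 | a2) & (~a3 & a3 | ~a2))
= ~a2 & ~(a2 & ~a2 | a3 | a2 & ~a2 | ~a3 & a3)   (distribution)
= ~a2 & ~(a3 | a2 & ~a2 | ~a3 & a3)   (complement / identity)
= ~a2 & ~(a3 | ~a3 & a3)   (complement / identity)
= ~a2 & ~a3   (complement / identity)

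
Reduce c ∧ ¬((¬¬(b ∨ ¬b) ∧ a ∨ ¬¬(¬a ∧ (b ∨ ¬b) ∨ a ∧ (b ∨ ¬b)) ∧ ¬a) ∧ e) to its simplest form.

c ∧ ¬e

c ∧ ¬((¬¬(b ∨ ¬b) ∧ a ∨ ¬¬(¬a ∧ (b ∨ ¬b) ∨ a ∧ (b ∨ ¬b)) ∧ ¬a) ∧ e)
= c ∧ ¬((¬¬(b ∨ ¬b) ∧ a ∨ ¬¬(b ∨ ¬b) ∧ ¬a) ∧ e)   — distribution
= c ∧ ¬(¬¬(b ∨ ¬b) ∧ e)   — distribution
= c ∧ ¬((b ∨ ¬b) ∧ e)   — double negation
= c ∧ ¬e   — complement / identity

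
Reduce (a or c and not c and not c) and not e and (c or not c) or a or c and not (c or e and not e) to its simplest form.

(a or c and not c and not c) and not e and (c or not c) or a or c and not (c or e and not e)
= (a or c and not c and not c) and not e and (c or not c) or a or c and not c   [complement / identity]
= (a or c and not c and not c) and not e or a or c and not c   [complement / identity]
= (a or c and not c) and not e or a or c and not c   [idempotence]
= a or c and not c   [absorption]
= a   [complement / identity]

a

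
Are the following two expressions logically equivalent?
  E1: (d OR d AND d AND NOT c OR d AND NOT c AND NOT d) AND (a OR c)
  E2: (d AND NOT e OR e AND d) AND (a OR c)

E1: (d OR d AND d AND NOT c OR d AND NOT c AND NOT d) AND (a OR c)
    = (d OR d AND NOT c) AND (a OR c)   — distribution
    = d AND (a OR c)   — absorption
E2: (d AND NOT e OR e AND d) AND (a OR c)
    = d AND (a OR c)   — distribution
Both reduce to d AND (a OR c), so they are equivalent.

Yes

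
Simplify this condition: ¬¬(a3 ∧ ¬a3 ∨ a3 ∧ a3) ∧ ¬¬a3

¬¬(a3 ∧ ¬a3 ∨ a3 ∧ a3) ∧ ¬¬a3
= ¬¬a3 ∧ ¬¬a3   (distribution)
= ¬¬a3   (idempotence)
= a3   (double negation)

a3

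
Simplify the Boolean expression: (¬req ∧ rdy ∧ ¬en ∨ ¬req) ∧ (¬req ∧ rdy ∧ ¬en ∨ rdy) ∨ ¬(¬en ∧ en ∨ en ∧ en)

(¬req ∧ rdy ∧ ¬en ∨ ¬req) ∧ (¬req ∧ rdy ∧ ¬en ∨ rdy) ∨ ¬(¬en ∧ en ∨ en ∧ en)
= (¬req ∧ rdy ∧ ¬en ∨ ¬req) ∧ (¬req ∧ rdy ∧ ¬en ∨ rdy) ∨ ¬en   [distribution]
= ¬req ∧ rdy ∨ ¬req ∧ rdy ∧ ¬en ∨ ¬en   [distribution]
= ¬req ∧ rdy ∨ ¬en   [absorption]

¬req ∧ rdy ∨ ¬en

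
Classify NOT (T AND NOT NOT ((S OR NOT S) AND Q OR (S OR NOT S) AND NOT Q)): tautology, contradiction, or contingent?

NOT (T AND NOT NOT ((S OR NOT S) AND Q OR (S OR NOT S) AND NOT Q))
= NOT (T AND NOT NOT (S OR NOT S))
= NOT (T AND (S OR NOT S))
= NOT T
This depends on T, so it is not a constant.

contingent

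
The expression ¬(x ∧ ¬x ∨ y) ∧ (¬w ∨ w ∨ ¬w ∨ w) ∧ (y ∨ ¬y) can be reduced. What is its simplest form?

¬(x ∧ ¬x ∨ y) ∧ (¬w ∨ w ∨ ¬w ∨ w) ∧ (y ∨ ¬y)
= ¬y ∧ (¬w ∨ w ∨ ¬w ∨ w) ∧ (y ∨ ¬y)
= ¬y ∧ (¬w ∨ w ∨ ¬w ∨ w)
= ¬y ∧ (¬w ∨ w)
= ¬y

¬y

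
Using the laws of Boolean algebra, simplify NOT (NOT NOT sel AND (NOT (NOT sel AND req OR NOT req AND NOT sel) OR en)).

NOT (NOT NOT sel AND (NOT (NOT sel AND req OR NOT req AND NOT sel) OR en))
= NOT (NOT NOT sel AND (NOT NOT sel OR en))   (distribution)
= NOT NOT NOT sel   (absorption)
= NOT sel   (double negation)

NOT sel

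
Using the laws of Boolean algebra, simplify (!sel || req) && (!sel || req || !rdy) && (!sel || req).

!sel || req

(!sel || req) && (!sel || req || !rdy) && (!sel || req)
= (!sel || req) && (!sel || req)
= !sel || req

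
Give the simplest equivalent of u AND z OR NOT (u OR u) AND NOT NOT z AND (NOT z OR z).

z

u AND z OR NOT (u OR u) AND NOT NOT z AND (NOT z OR z)
= u AND z OR NOT u AND NOT NOT z AND (NOT z OR z)   — idempotence
= u AND z OR NOT u AND NOT NOT z   — complement / identity
= u AND z OR NOT u AND z   — double negation
= z   — distribution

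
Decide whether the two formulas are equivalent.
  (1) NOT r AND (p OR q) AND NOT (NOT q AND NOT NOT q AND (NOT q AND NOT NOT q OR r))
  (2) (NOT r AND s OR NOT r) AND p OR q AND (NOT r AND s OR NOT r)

Yes

E1: NOT r AND (p OR q) AND NOT (NOT q AND NOT NOT q AND (NOT q AND NOT NOT q OR r))
    = NOT r AND (p OR q) AND NOT (NOT q AND NOT NOT q)   [absorption]
    = NOT r AND (p OR q) AND (q OR NOT q)   [De Morgan]
    = NOT r AND (p OR q)   [complement / identity]
E2: (NOT r AND s OR NOT r) AND p OR q AND (NOT r AND s OR NOT r)
    = (NOT r AND s OR NOT r) AND (p OR q)   [distribution]
    = NOT r AND (p OR q)   [absorption]
Both reduce to NOT r AND (p OR q), so they are equivalent.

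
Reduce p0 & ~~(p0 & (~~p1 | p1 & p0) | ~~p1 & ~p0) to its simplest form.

p0 & ~~(p0 & (~~p1 | p1 & p0) | ~~p1 & ~p0)
= p0 & (p0 & (~~p1 | p1 & p0) | ~~p1 & ~p0)   (double negation)
= p0 & (p0 & (p1 | p1 & p0) | ~~p1 & ~p0)   (double negation)
= p0 & (p0 & p1 | ~~p1 & ~p0)   (absorption)
= p0 & (p0 & p1 | p1 & ~p0)   (double negation)
= p0 & p1   (distribution)

p0 & p1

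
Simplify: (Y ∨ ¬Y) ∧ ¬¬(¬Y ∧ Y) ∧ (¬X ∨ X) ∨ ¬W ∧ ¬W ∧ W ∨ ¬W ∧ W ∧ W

False

(Y ∨ ¬Y) ∧ ¬¬(¬Y ∧ Y) ∧ (¬X ∨ X) ∨ ¬W ∧ ¬W ∧ W ∨ ¬W ∧ W ∧ W
= ¬¬(¬Y ∧ Y) ∧ (¬X ∨ X) ∨ ¬W ∧ ¬W ∧ W ∨ ¬W ∧ W ∧ W   [complement / identity]
= ¬¬(¬Y ∧ Y) ∧ (¬X ∨ X) ∨ ¬W ∧ W   [distribution]
= ¬¬(¬Y ∧ Y) ∧ (¬X ∨ X)   [complement / identity]
= ¬¬(¬Y ∧ Y)   [complement / identity]
= ¬Y ∧ Y   [double negation]
= False   [complement]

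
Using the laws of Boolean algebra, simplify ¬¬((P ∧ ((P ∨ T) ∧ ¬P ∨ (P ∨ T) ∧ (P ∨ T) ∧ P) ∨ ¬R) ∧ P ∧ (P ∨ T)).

P

¬¬((P ∧ ((P ∨ T) ∧ ¬P ∨ (P ∨ T) ∧ (P ∨ T) ∧ P) ∨ ¬R) ∧ P ∧ (P ∨ T))
= ¬¬((P ∧ ((P ∨ T) ∧ ¬P ∨ (P ∨ T) ∧ P) ∨ ¬R) ∧ P ∧ (P ∨ T))   — idempotence
= (P ∧ ((P ∨ T) ∧ ¬P ∨ (P ∨ T) ∧ P) ∨ ¬R) ∧ P ∧ (P ∨ T)   — double negation
= (P ∧ (P ∨ T) ∨ ¬R) ∧ P ∧ (P ∨ T)   — distribution
= P ∧ (P ∨ T)   — absorption
= P   — absorption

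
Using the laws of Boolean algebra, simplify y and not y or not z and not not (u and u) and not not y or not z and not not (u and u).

y and not y or not z and not not (u and u) and not not y or not z and not not (u and u)
= y and not y or not z and not not (u and u) and y or not z and not not (u and u)   [double negation]
= not z and not not (u and u) and y or not z and not not (u and u)   [complement / identity]
= not z and not not (u and u)   [absorption]
= not z and u and u   [double negation]
= not z and u   [idempotence]

not z and u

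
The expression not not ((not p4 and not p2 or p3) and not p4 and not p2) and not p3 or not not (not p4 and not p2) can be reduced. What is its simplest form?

not p4 and not p2

not not ((not p4 and not p2 or p3) and not p4 and not p2) and not p3 or not not (not p4 and not p2)
= not not (not p4 and not p2) and not p3 or not not (not p4 and not p2)
= not not (not p4 and not p2)
= not p4 and not p2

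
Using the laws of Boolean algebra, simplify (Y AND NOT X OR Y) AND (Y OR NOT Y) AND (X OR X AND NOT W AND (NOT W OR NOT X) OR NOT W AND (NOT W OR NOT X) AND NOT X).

(Y AND NOT X OR Y) AND (Y OR NOT Y) AND (X OR X AND NOT W AND (NOT W OR NOT X) OR NOT W AND (NOT W OR NOT X) AND NOT X)
= Y AND (Y OR NOT Y) AND (X OR X AND NOT W AND (NOT W OR NOT X) OR NOT W AND (NOT W OR NOT X) AND NOT X)
= Y AND (Y OR NOT Y) AND (X OR NOT W AND (NOT W OR NOT X))
= Y AND (X OR NOT W AND (NOT W OR NOT X))
= Y AND (X OR NOT W)

Y AND (X OR NOT W)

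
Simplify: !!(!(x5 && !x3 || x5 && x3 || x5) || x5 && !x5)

!x5

!!(!(x5 && !x3 || x5 && x3 || x5) || x5 && !x5)
= !!(!(x5 || x5) || x5 && !x5)   (distribution)
= !!!(x5 || x5)   (complement / identity)
= !!!x5   (idempotence)
= !x5   (double negation)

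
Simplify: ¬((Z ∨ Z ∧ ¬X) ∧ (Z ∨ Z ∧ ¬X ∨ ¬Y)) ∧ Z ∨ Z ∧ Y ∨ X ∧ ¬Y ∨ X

Z ∧ Y ∨ X

¬((Z ∨ Z ∧ ¬X) ∧ (Z ∨ Z ∧ ¬X ∨ ¬Y)) ∧ Z ∨ Z ∧ Y ∨ X ∧ ¬Y ∨ X
= ¬((Z ∨ Z ∧ ¬X) ∧ (Z ∨ Z ∧ ¬X ∨ ¬Y)) ∧ Z ∨ Z ∧ Y ∨ X   [absorption]
= ¬(Z ∨ Z ∧ ¬X) ∧ Z ∨ Z ∧ Y ∨ X   [absorption]
= ¬Z ∧ Z ∨ Z ∧ Y ∨ X   [absorption]
= Z ∧ Y ∨ X   [complement / identity]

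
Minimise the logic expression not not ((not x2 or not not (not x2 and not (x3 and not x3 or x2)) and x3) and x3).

not not ((not x2 or not not (not x2 and not (x3 and not x3 or x2)) and x3) and x3)
= not not ((not x2 or not not (not x2 and not x2) and x3) and x3)   — complement / identity
= not not ((not x2 or not x2 and not x2 and x3) and x3)   — double negation
= (not x2 or not x2 and not x2 and x3) and x3   — double negation
= (not x2 or not x2 and x3) and x3   — idempotence
= not x2 and x3   — absorption

not x2 and x3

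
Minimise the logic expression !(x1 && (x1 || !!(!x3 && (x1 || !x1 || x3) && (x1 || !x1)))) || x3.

!x1 || x3

!(x1 && (x1 || !!(!x3 && (x1 || !x1 || x3) && (x1 || !x1)))) || x3
= !(x1 && (x1 || !!(!x3 && (x1 || !x1)))) || x3   (absorption)
= !(x1 && (x1 || !x3 && (x1 || !x1))) || x3   (double negation)
= !(x1 && (x1 || !x3)) || x3   (complement / identity)
= !x1 || x3   (absorption)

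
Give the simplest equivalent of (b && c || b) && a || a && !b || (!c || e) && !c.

(b && c || b) && a || a && !b || (!c || e) && !c
= (b && c || b) && a || a && !b || !c   [absorption]
= b && a || a && !b || !c   [absorption]
= a || !c   [distribution]

a || !c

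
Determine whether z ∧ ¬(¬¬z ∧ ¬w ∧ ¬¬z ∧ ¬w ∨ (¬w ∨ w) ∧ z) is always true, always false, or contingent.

always false

z ∧ ¬(¬¬z ∧ ¬w ∧ ¬¬z ∧ ¬w ∨ (¬w ∨ w) ∧ z)
= z ∧ ¬(¬¬z ∧ ¬w ∧ ¬¬z ∧ ¬w ∨ z)   [complement / identity]
= z ∧ ¬(¬¬z ∧ ¬w ∨ z)   [idempotence]
= z ∧ ¬(z ∧ ¬w ∨ z)   [double negation]
= z ∧ ¬z   [absorption]
= False   [complement]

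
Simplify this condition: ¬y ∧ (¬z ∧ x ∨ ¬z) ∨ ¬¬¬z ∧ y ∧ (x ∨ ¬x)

¬z

¬y ∧ (¬z ∧ x ∨ ¬z) ∨ ¬¬¬z ∧ y ∧ (x ∨ ¬x)
= ¬y ∧ ¬z ∨ ¬¬¬z ∧ y ∧ (x ∨ ¬x)
= ¬y ∧ ¬z ∨ ¬z ∧ y ∧ (x ∨ ¬x)
= ¬y ∧ ¬z ∨ ¬z ∧ y
= ¬z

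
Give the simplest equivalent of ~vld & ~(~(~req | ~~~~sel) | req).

~vld & ~req

~vld & ~(~(~req | ~~~~sel) | req)
= ~vld & ~(~(~req | ~~sel) | req)
= ~vld & ~(req & ~sel | req)
= ~vld & ~req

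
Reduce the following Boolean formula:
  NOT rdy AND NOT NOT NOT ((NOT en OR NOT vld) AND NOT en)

NOT rdy AND NOT NOT NOT ((NOT en OR NOT vld) AND NOT en)
= NOT rdy AND NOT ((NOT en OR NOT vld) AND NOT en)   — double negation
= NOT rdy AND NOT NOT en   — absorption
= NOT rdy AND en   — double negation

NOT rdy AND en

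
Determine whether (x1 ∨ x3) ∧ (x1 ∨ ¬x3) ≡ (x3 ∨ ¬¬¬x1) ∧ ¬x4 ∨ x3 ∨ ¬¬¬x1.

E1: (x1 ∨ x3) ∧ (x1 ∨ ¬x3)
    = x1 ∨ x3 ∧ ¬x3   [distribution]
    = x1   [complement / identity]
E2: (x3 ∨ ¬¬¬x1) ∧ ¬x4 ∨ x3 ∨ ¬¬¬x1
    = x3 ∨ ¬¬¬x1   [absorption]
    = x3 ∨ ¬x1   [double negation]
These differ: at x1=0, x3=0, x4=1, E1 = 0 but E2 = 1.

No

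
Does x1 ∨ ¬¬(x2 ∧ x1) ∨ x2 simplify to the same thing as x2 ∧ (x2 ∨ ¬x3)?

E1: x1 ∨ ¬¬(x2 ∧ x1) ∨ x2
    = x1 ∨ x2 ∧ x1 ∨ x2   — double negation
    = x1 ∨ x2   — absorption
E2: x2 ∧ (x2 ∨ ¬x3)
    = x2   — absorption
These differ: at x1=1, x2=0, x3=1, E1 = 1 but E2 = 0.

No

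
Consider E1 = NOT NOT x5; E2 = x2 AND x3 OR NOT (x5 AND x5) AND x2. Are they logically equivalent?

No

E1: NOT NOT x5
    = x5   — double negation
E2: x2 AND x3 OR NOT (x5 AND x5) AND x2
    = x2 AND x3 OR NOT x5 AND x2   — idempotence
    = (x3 OR NOT x5) AND x2   — distribution
These differ: at x2=1, x3=0, x5=1, E1 = 1 but E2 = 0.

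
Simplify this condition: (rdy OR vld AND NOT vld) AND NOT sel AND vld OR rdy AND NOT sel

(rdy OR vld AND NOT vld) AND NOT sel AND vld OR rdy AND NOT sel
= rdy AND NOT sel AND vld OR rdy AND NOT sel   — complement / identity
= rdy AND NOT sel   — absorption

rdy AND NOT sel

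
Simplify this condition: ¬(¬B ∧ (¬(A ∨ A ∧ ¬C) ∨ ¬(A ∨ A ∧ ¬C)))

B ∨ A

¬(¬B ∧ (¬(A ∨ A ∧ ¬C) ∨ ¬(A ∨ A ∧ ¬C)))
= ¬(¬B ∧ ¬(A ∨ A ∧ ¬C))   (idempotence)
= ¬(¬B ∧ ¬A)   (absorption)
= B ∨ A   (De Morgan)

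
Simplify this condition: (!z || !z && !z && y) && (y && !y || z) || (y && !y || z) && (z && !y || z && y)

(!z || !z && !z && y) && (y && !y || z) || (y && !y || z) && (z && !y || z && y)
= (!z || !z && y) && (y && !y || z) || (y && !y || z) && (z && !y || z && y)   (idempotence)
= !z && (y && !y || z) || (y && !y || z) && (z && !y || z && y)   (absorption)
= (!z || z && !y || z && y) && (y && !y || z)   (distribution)
= (!z || z) && (y && !y || z)   (distribution)
= y && !y || z   (complement / identity)
= z   (complement / identity)

z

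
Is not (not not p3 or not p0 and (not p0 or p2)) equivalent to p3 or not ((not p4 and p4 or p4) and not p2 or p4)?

No

E1: not (not not p3 or not p0 and (not p0 or p2))
    = not (not not p3 or not p0)   (absorption)
    = not p3 and p0   (De Morgan)
E2: p3 or not ((not p4 and p4 or p4) and not p2 or p4)
    = p3 or not (p4 and not p2 or p4)   (complement / identity)
    = p3 or not p4   (absorption)
These differ: at p0=0, p2=1, p3=1, p4=0, E1 = 0 but E2 = 1.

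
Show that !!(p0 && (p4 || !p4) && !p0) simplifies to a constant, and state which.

!!(p0 && (p4 || !p4) && !p0)
= !!(p0 && !p0)   (complement / identity)
= p0 && !p0   (double negation)
= false   (complement)

false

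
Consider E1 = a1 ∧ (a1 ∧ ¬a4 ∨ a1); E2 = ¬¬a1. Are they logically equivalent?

Yes

E1: a1 ∧ (a1 ∧ ¬a4 ∨ a1)
    = a1 ∧ a1   — absorption
    = a1   — idempotence
E2: ¬¬a1
    = a1   — double negation
Both reduce to a1, so they are equivalent.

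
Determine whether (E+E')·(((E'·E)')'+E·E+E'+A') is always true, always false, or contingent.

(E+E')·(((E'·E)')'+E·E+E'+A')
= (E+E')·(E'·E+E·E+E'+A')   — double negation
= (E+E')·(E+E'+A')   — distribution
= E+E'   — absorption
= 1   — complement

always true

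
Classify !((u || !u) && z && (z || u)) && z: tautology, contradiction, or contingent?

!((u || !u) && z && (z || u)) && z
= !(z && (z || u)) && z
= !z && z
= false

contradiction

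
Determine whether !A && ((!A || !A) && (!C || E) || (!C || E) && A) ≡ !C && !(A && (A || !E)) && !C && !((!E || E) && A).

E1: !A && ((!A || !A) && (!C || E) || (!C || E) && A)
    = !A && (!A && (!C || E) || (!C || E) && A)   [idempotence]
    = !A && (!C || E)   [distribution]
E2: !C && !(A && (A || !E)) && !C && !((!E || E) && A)
    = !C && !(A && (A || !E)) && !C && !A   [complement / identity]
    = !C && !A && !C && !A   [absorption]
    = !C && !A   [idempotence]
These differ: at A=0, C=1, E=1, E1 = 1 but E2 = 0.

No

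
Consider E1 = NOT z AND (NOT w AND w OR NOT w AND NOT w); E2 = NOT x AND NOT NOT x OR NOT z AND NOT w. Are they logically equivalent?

E1: NOT z AND (NOT w AND w OR NOT w AND NOT w)
    = NOT z AND NOT w   [distribution]
E2: NOT x AND NOT NOT x OR NOT z AND NOT w
    = NOT x AND x OR NOT z AND NOT w   [double negation]
    = NOT z AND NOT w   [complement / identity]
Both reduce to NOT z AND NOT w, so they are equivalent.

Yes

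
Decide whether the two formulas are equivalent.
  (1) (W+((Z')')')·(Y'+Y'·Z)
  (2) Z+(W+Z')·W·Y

No

E1: (W+((Z')')')·(Y'+Y'·Z)
    = (W+Z')·(Y'+Y'·Z)   — double negation
    = (W+Z')·Y'   — absorption
E2: Z+(W+Z')·W·Y
    = Z+W·Y   — absorption
These differ: at W=0, Y=1, Z=1, E1 = 0 but E2 = 1.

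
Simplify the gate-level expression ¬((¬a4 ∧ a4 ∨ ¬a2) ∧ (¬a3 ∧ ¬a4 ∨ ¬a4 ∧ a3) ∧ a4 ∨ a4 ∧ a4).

¬a4

¬((¬a4 ∧ a4 ∨ ¬a2) ∧ (¬a3 ∧ ¬a4 ∨ ¬a4 ∧ a3) ∧ a4 ∨ a4 ∧ a4)
= ¬((¬a4 ∧ a4 ∨ ¬a2) ∧ ¬a4 ∧ a4 ∨ a4 ∧ a4)
= ¬(¬a4 ∧ a4 ∨ a4 ∧ a4)
= ¬a4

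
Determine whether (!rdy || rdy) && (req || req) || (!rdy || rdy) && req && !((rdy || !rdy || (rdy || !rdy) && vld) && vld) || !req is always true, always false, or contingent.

always true

(!rdy || rdy) && (req || req) || (!rdy || rdy) && req && !((rdy || !rdy || (rdy || !rdy) && vld) && vld) || !req
= (!rdy || rdy) && req || (!rdy || rdy) && req && !((rdy || !rdy || (rdy || !rdy) && vld) && vld) || !req   — idempotence
= (!rdy || rdy) && req || (!rdy || rdy) && req && !((rdy || !rdy) && vld) || !req   — absorption
= (!rdy || rdy) && req || (!rdy || rdy) && req && !vld || !req   — complement / identity
= (!rdy || rdy) && req || !req   — absorption
= req || !req   — complement / identity
= true   — complement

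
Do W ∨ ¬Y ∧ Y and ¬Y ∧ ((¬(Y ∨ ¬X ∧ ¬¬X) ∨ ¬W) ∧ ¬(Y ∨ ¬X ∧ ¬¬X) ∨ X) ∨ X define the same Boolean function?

No

E1: W ∨ ¬Y ∧ Y
    = W   (complement / identity)
E2: ¬Y ∧ ((¬(Y ∨ ¬X ∧ ¬¬X) ∨ ¬W) ∧ ¬(Y ∨ ¬X ∧ ¬¬X) ∨ X) ∨ X
    = ¬Y ∧ (¬(Y ∨ ¬X ∧ ¬¬X) ∨ X) ∨ X   (absorption)
    = ¬Y ∧ (¬(Y ∨ ¬X ∧ X) ∨ X) ∨ X   (double negation)
    = ¬Y ∧ (¬Y ∨ X) ∨ X   (complement / identity)
    = ¬Y ∨ X   (absorption)
These differ: at W=0, X=1, Y=1, E1 = 0 but E2 = 1.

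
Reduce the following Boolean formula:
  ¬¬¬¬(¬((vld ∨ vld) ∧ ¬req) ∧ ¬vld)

¬¬¬¬(¬((vld ∨ vld) ∧ ¬req) ∧ ¬vld)
= ¬¬¬¬(¬(vld ∧ ¬req) ∧ ¬vld)   — idempotence
= ¬¬¬(vld ∧ ¬req ∨ vld)   — De Morgan
= ¬¬¬vld   — absorption
= ¬vld   — double negation

¬vld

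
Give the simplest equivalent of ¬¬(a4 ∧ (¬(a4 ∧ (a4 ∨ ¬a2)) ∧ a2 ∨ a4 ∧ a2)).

a4 ∧ a2

¬¬(a4 ∧ (¬(a4 ∧ (a4 ∨ ¬a2)) ∧ a2 ∨ a4 ∧ a2))
= ¬¬(a4 ∧ (¬a4 ∧ a2 ∨ a4 ∧ a2))   (absorption)
= a4 ∧ (¬a4 ∧ a2 ∨ a4 ∧ a2)   (double negation)
= a4 ∧ a2   (distribution)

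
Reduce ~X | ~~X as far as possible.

1

~X | ~~X
= ~X | X
= 1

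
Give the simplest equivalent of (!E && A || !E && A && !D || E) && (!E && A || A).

(!E && A || !E && A && !D || E) && (!E && A || A)
= (!E && A || E) && (!E && A || A)   (absorption)
= E && A || !E && A   (distribution)
= A   (distribution)

A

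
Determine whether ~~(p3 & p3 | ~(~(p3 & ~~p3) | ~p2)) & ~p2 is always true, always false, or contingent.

contingent

~~(p3 & p3 | ~(~(p3 & ~~p3) | ~p2)) & ~p2
= ~~(p3 & p3 | ~(~(p3 & p3) | ~p2)) & ~p2   (double negation)
= ~~(p3 & p3 | p3 & p3 & p2) & ~p2   (De Morgan)
= ~~(p3 & p3) & ~p2   (absorption)
= p3 & p3 & ~p2   (double negation)
= p3 & ~p2   (idempotence)
This depends on p2, p3, so it is not a constant.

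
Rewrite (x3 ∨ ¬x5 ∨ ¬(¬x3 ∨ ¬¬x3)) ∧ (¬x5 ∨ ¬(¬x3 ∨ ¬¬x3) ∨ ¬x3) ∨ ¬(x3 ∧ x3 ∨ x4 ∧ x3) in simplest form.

(x3 ∨ ¬x5 ∨ ¬(¬x3 ∨ ¬¬x3)) ∧ (¬x5 ∨ ¬(¬x3 ∨ ¬¬x3) ∨ ¬x3) ∨ ¬(x3 ∧ x3 ∨ x4 ∧ x3)
= (x3 ∨ ¬x5 ∨ ¬(¬x3 ∨ ¬¬x3)) ∧ (¬x5 ∨ ¬(¬x3 ∨ ¬¬x3) ∨ ¬x3) ∨ ¬(x3 ∧ (x3 ∨ x4))   (distribution)
= x3 ∧ ¬x3 ∨ ¬x5 ∨ ¬(¬x3 ∨ ¬¬x3) ∨ ¬(x3 ∧ (x3 ∨ x4))   (distribution)
= x3 ∧ ¬x3 ∨ ¬x5 ∨ ¬(¬x3 ∨ ¬¬x3) ∨ ¬x3   (absorption)
= x3 ∧ ¬x3 ∨ ¬x5 ∨ x3 ∧ ¬x3 ∨ ¬x3   (De Morgan)
= ¬x5 ∨ x3 ∧ ¬x3 ∨ ¬x3   (complement / identity)
= ¬x5 ∨ ¬x3   (complement / identity)

¬x5 ∨ ¬x3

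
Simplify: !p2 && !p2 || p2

true

!p2 && !p2 || p2
= !p2 || p2
= true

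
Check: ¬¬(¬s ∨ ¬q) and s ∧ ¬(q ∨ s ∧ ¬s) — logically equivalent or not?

E1: ¬¬(¬s ∨ ¬q)
    = ¬s ∨ ¬q   — double negation
E2: s ∧ ¬(q ∨ s ∧ ¬s)
    = s ∧ ¬q   — complement / identity
These differ: at q=0, s=0, E1 = 1 but E2 = 0.

No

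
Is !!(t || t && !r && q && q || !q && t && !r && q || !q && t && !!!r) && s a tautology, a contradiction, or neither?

neither

!!(t || t && !r && q && q || !q && t && !r && q || !q && t && !!!r) && s
= (t || t && !r && q && q || !q && t && !r && q || !q && t && !!!r) && s   [double negation]
= (t || t && !r && q || !q && t && !!!r) && s   [distribution]
= (t || t && !r && q || !q && t && !r) && s   [double negation]
= (t || t && !r) && s   [distribution]
= t && s   [absorption]
This depends on s, t, so it is not a constant.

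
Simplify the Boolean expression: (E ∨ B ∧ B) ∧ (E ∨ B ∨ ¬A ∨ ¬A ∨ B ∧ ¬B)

E ∨ B

(E ∨ B ∧ B) ∧ (E ∨ B ∨ ¬A ∨ ¬A ∨ B ∧ ¬B)
= (E ∨ B) ∧ (E ∨ B ∨ ¬A ∨ ¬A ∨ B ∧ ¬B)   (idempotence)
= (E ∨ B) ∧ (E ∨ B ∨ ¬A ∨ ¬A)   (complement / identity)
= (E ∨ B) ∧ (E ∨ B ∨ ¬A)   (idempotence)
= E ∨ B   (absorption)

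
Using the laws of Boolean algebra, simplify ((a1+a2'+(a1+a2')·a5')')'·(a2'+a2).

a1+a2'

((a1+a2'+(a1+a2')·a5')')'·(a2'+a2)
= ((a1+a2')')'·(a2'+a2)   — absorption
= (a1+a2')·(a2'+a2)   — double negation
= a1+a2'   — complement / identity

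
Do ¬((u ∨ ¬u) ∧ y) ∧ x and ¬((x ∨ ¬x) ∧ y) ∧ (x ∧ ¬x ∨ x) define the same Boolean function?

E1: ¬((u ∨ ¬u) ∧ y) ∧ x
    = ¬y ∧ x   — complement / identity
E2: ¬((x ∨ ¬x) ∧ y) ∧ (x ∧ ¬x ∨ x)
    = ¬((x ∨ ¬x) ∧ y) ∧ x   — complement / identity
    = ¬y ∧ x   — complement / identity
Both reduce to ¬y ∧ x, so they are equivalent.

Yes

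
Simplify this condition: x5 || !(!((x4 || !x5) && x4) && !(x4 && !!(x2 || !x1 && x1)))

x5 || !(!((x4 || !x5) && x4) && !(x4 && !!(x2 || !x1 && x1)))
= x5 || (x4 || !x5) && x4 || x4 && !!(x2 || !x1 && x1)   [De Morgan]
= x5 || (x4 || !x5) && x4 || x4 && (x2 || !x1 && x1)   [double negation]
= x5 || x4 || x4 && (x2 || !x1 && x1)   [absorption]
= x5 || x4 || x4 && x2   [complement / identity]
= x5 || x4   [absorption]

x5 || x4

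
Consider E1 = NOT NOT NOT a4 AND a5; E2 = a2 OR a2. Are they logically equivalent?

E1: NOT NOT NOT a4 AND a5
    = NOT a4 AND a5
E2: a2 OR a2
    = a2
These differ: at a2=1, a4=0, a5=0, E1 = 0 but E2 = 1.

No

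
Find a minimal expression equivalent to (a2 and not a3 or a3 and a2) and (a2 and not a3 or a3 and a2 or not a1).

a2

(a2 and not a3 or a3 and a2) and (a2 and not a3 or a3 and a2 or not a1)
= a2 and not a3 or a3 and a2   — absorption
= a2   — distribution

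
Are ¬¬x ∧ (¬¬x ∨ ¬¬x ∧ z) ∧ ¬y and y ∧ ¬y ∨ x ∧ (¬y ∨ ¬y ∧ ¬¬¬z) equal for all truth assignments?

E1: ¬¬x ∧ (¬¬x ∨ ¬¬x ∧ z) ∧ ¬y
    = ¬¬x ∧ ¬¬x ∧ ¬y
    = ¬¬x ∧ ¬y
    = x ∧ ¬y
E2: y ∧ ¬y ∨ x ∧ (¬y ∨ ¬y ∧ ¬¬¬z)
    = x ∧ (¬y ∨ ¬y ∧ ¬¬¬z)
    = x ∧ (¬y ∨ ¬y ∧ ¬z)
    = x ∧ ¬y
Both reduce to x ∧ ¬y, so they are equivalent.

Yes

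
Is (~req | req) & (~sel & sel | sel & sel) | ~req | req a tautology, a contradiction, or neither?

tautology

(~req | req) & (~sel & sel | sel & sel) | ~req | req
= (~req | req) & sel | ~req | req
= ~req | req
= 1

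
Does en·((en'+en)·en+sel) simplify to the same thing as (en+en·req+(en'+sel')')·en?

Yes

E1: en·((en'+en)·en+sel)
    = en·(en+sel)
    = en
E2: (en+en·req+(en'+sel')')·en
    = (en+(en'+sel')')·en
    = (en+en·sel)·en
    = en·en
    = en
Both reduce to en, so they are equivalent.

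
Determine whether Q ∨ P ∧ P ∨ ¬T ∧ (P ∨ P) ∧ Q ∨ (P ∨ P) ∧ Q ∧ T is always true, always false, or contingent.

Q ∨ P ∧ P ∨ ¬T ∧ (P ∨ P) ∧ Q ∨ (P ∨ P) ∧ Q ∧ T
= Q ∨ P ∧ P ∨ (P ∨ P) ∧ Q
= Q ∨ P ∧ P ∨ P ∧ Q
= Q ∨ P ∧ (P ∨ Q)
= Q ∨ P
This depends on P, Q, so it is not a constant.

contingent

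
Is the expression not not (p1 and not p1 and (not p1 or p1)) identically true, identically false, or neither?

not not (p1 and not p1 and (not p1 or p1))
= p1 and not p1 and (not p1 or p1)   — double negation
= p1 and not p1   — complement / identity
= False   — complement

identically false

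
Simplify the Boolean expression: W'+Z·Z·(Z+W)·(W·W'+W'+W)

W'+Z

W'+Z·Z·(Z+W)·(W·W'+W'+W)
= W'+Z·Z·(Z+W)·(W'+W)
= W'+Z·Z·(Z+W)
= W'+Z·Z
= W'+Z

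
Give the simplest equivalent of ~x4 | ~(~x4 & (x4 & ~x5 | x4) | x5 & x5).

~x4 | ~x5

~x4 | ~(~x4 & (x4 & ~x5 | x4) | x5 & x5)
= ~x4 | ~(~x4 & x4 | x5 & x5)   — absorption
= ~x4 | ~(x5 & x5)   — complement / identity
= ~x4 | ~x5   — idempotence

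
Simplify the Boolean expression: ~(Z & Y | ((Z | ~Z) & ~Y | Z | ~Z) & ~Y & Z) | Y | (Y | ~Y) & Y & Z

~(Z & Y | ((Z | ~Z) & ~Y | Z | ~Z) & ~Y & Z) | Y | (Y | ~Y) & Y & Z
= ~(Z & Y | (Z | ~Z) & ~Y & Z) | Y | (Y | ~Y) & Y & Z   — absorption
= ~(Z & Y | (Z | ~Z) & ~Y & Z) | Y | Y & Z   — complement / identity
= ~(Z & Y | (Z | ~Z) & ~Y & Z) | Y   — absorption
= ~(Z & Y | ~Y & Z) | Y   — complement / identity
= ~Z | Y   — distribution

~Z | Y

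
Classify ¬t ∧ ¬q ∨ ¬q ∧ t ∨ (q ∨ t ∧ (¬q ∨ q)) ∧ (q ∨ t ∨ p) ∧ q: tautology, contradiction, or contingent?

¬t ∧ ¬q ∨ ¬q ∧ t ∨ (q ∨ t ∧ (¬q ∨ q)) ∧ (q ∨ t ∨ p) ∧ q
= ¬t ∧ ¬q ∨ ¬q ∧ t ∨ (q ∨ t) ∧ (q ∨ t ∨ p) ∧ q   (complement / identity)
= ¬t ∧ ¬q ∨ ¬q ∧ t ∨ (q ∨ t) ∧ q   (absorption)
= ¬q ∨ (q ∨ t) ∧ q   (distribution)
= ¬q ∨ q   (absorption)
= True   (complement)

tautology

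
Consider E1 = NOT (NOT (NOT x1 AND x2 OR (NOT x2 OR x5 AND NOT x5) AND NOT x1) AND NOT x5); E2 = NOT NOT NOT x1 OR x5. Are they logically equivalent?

E1: NOT (NOT (NOT x1 AND x2 OR (NOT x2 OR x5 AND NOT x5) AND NOT x1) AND NOT x5)
    = NOT (NOT (NOT x1 AND x2 OR NOT x2 AND NOT x1) AND NOT x5)   (complement / identity)
    = NOT x1 AND x2 OR NOT x2 AND NOT x1 OR x5   (De Morgan)
    = NOT x1 OR x5   (distribution)
E2: NOT NOT NOT x1 OR x5
    = NOT x1 OR x5   (double negation)
Both reduce to NOT x1 OR x5, so they are equivalent.

Yes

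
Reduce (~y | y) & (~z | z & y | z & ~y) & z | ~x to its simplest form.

(~y | y) & (~z | z & y | z & ~y) & z | ~x
= (~y | y) & (~z | z) & z | ~x
= (~z | z) & z | ~x
= z | ~x

z | ~x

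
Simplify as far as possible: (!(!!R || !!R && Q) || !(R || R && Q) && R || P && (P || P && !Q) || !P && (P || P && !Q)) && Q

(!(!!R || !!R && Q) || !(R || R && Q) && R || P && (P || P && !Q) || !P && (P || P && !Q)) && Q
= (!(!!R || !!R && Q) || !(R || R && Q) && R || P || P && !Q) && Q   (distribution)
= (!(!!R || !!R && Q) || !(R || R && Q) && R || P) && Q   (absorption)
= (!(!!R || !!R && Q) || !R && R || P) && Q   (absorption)
= (!!!R || !R && R || P) && Q   (absorption)
= (!!!R || P) && Q   (complement / identity)
= (!R || P) && Q   (double negation)

(!R || P) && Q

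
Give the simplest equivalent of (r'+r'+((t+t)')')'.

(r'+r'+((t+t)')')'
= (r'+((t+t)')')'
= (r'+(t')')'
= r·t'

r·t'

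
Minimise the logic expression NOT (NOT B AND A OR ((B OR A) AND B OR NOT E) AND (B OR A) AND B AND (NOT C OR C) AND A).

NOT (NOT B AND A OR ((B OR A) AND B OR NOT E) AND (B OR A) AND B AND (NOT C OR C) AND A)
= NOT (NOT B AND A OR (B OR A) AND B AND (NOT C OR C) AND A)   (absorption)
= NOT (NOT B AND A OR (B OR A) AND B AND A)   (complement / identity)
= NOT (NOT B AND A OR B AND A)   (absorption)
= NOT A   (distribution)

NOT A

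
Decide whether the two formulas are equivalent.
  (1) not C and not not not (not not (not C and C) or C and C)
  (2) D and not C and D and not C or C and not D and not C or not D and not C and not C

Yes

E1: not C and not not not (not not (not C and C) or C and C)
    = not C and not (not not (not C and C) or C and C)
    = not C and not (not C and C or C and C)
    = not C and not C
    = not C
E2: D and not C and D and not C or C and not D and not C or not D and not C and not C
    = D and not C or C and not D and not C or not D and not C and not C
    = D and not C or not D and not C
    = not C
Both reduce to not C, so they are equivalent.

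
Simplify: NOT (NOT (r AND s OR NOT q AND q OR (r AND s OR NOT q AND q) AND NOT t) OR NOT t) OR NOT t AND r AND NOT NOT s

NOT (NOT (r AND s OR NOT q AND q OR (r AND s OR NOT q AND q) AND NOT t) OR NOT t) OR NOT t AND r AND NOT NOT s
= NOT (NOT (r AND s OR NOT q AND q) OR NOT t) OR NOT t AND r AND NOT NOT s   (absorption)
= NOT (NOT (r AND s) OR NOT t) OR NOT t AND r AND NOT NOT s   (complement / identity)
= r AND s AND t OR NOT t AND r AND NOT NOT s   (De Morgan)
= r AND s AND t OR NOT t AND r AND s   (double negation)
= r AND s   (distribution)

r AND s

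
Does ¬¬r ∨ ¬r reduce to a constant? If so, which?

¬¬r ∨ ¬r
= r ∨ ¬r   — double negation
= True   — complement

yes, True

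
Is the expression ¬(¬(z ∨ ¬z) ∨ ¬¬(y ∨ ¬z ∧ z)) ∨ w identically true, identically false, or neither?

¬(¬(z ∨ ¬z) ∨ ¬¬(y ∨ ¬z ∧ z)) ∨ w
= ¬(¬(z ∨ ¬z) ∨ ¬¬y) ∨ w
= (z ∨ ¬z) ∧ ¬y ∨ w
= ¬y ∨ w
This depends on w, y, so it is not a constant.

neither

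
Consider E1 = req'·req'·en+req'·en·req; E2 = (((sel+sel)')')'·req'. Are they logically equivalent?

E1: req'·req'·en+req'·en·req
    = req'·en   [distribution]
E2: (((sel+sel)')')'·req'
    = ((sel')')'·req'   [idempotence]
    = sel'·req'   [double negation]
These differ: at en=0, req=0, sel=0, E1 = 0 but E2 = 1.

No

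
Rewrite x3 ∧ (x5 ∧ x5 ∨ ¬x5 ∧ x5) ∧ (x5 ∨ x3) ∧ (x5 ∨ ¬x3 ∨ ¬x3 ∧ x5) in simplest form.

x3 ∧ (x5 ∧ x5 ∨ ¬x5 ∧ x5) ∧ (x5 ∨ x3) ∧ (x5 ∨ ¬x3 ∨ ¬x3 ∧ x5)
= x3 ∧ x5 ∧ (x5 ∨ x3) ∧ (x5 ∨ ¬x3 ∨ ¬x3 ∧ x5)   [distribution]
= x3 ∧ x5 ∧ (x5 ∨ ¬x3 ∨ ¬x3 ∧ x5)   [absorption]
= x3 ∧ x5 ∧ (x5 ∨ ¬x3)   [absorption]
= x3 ∧ x5   [absorption]

x3 ∧ x5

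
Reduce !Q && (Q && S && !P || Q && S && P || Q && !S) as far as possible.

false

!Q && (Q && S && !P || Q && S && P || Q && !S)
= !Q && (Q && S || Q && !S)
= !Q && Q
= false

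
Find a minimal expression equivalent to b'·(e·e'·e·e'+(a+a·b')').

b'·(e·e'·e·e'+(a+a·b')')
= b'·(e·e'+(a+a·b')')   (idempotence)
= b'·(e·e'+a')   (absorption)
= b'·a'   (complement / identity)

b'·a'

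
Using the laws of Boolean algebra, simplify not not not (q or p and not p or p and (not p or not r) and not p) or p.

not not not (q or p and not p or p and (not p or not r) and not p) or p
= not not not (q or p and not p or p and not p) or p   — absorption
= not not not (q or p and not p) or p   — complement / identity
= not not not q or p   — complement / identity
= not q or p   — double negation

not q or p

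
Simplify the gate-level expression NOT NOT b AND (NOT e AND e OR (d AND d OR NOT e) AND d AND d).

b AND d

NOT NOT b AND (NOT e AND e OR (d AND d OR NOT e) AND d AND d)
= NOT NOT b AND (d AND d OR NOT e) AND d AND d
= b AND (d AND d OR NOT e) AND d AND d
= b AND d AND d
= b AND d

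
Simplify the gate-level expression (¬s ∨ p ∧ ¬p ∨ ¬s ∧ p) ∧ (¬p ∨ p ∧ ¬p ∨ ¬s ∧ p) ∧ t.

¬s ∧ t

(¬s ∨ p ∧ ¬p ∨ ¬s ∧ p) ∧ (¬p ∨ p ∧ ¬p ∨ ¬s ∧ p) ∧ t
= (p ∧ ¬p ∨ ¬s ∧ p ∨ ¬s ∧ ¬p) ∧ t   [distribution]
= (¬s ∧ p ∨ ¬s ∧ ¬p) ∧ t   [complement / identity]
= ¬s ∧ t   [distribution]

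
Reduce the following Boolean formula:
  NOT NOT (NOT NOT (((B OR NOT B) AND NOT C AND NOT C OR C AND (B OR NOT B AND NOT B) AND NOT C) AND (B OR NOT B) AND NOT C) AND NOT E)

NOT C AND NOT E

NOT NOT (NOT NOT (((B OR NOT B) AND NOT C AND NOT C OR C AND (B OR NOT B AND NOT B) AND NOT C) AND (B OR NOT B) AND NOT C) AND NOT E)
= NOT NOT (NOT NOT (((B OR NOT B) AND NOT C AND NOT C OR C AND (B OR NOT B) AND NOT C) AND (B OR NOT B) AND NOT C) AND NOT E)
= NOT NOT (NOT NOT ((B OR NOT B) AND NOT C AND (B OR NOT B) AND NOT C) AND NOT E)
= NOT NOT ((B OR NOT B) AND NOT C AND (B OR NOT B) AND NOT C) AND NOT E
= NOT NOT ((B OR NOT B) AND NOT C) AND NOT E
= NOT NOT NOT C AND NOT E
= NOT C AND NOT E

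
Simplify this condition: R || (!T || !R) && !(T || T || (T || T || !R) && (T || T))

R || (!T || !R) && !(T || T || (T || T || !R) && (T || T))
= R || (!T || !R) && !(T || T || T || T)   — absorption
= R || (!T || !R) && !(T || T)   — idempotence
= R || (!T || !R) && !T   — idempotence
= R || !T   — absorption

R || !T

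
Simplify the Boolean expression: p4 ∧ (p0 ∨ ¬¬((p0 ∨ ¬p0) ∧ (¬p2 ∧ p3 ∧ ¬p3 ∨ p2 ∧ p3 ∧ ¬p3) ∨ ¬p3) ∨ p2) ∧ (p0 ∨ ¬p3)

p4 ∧ (p0 ∨ ¬¬((p0 ∨ ¬p0) ∧ (¬p2 ∧ p3 ∧ ¬p3 ∨ p2 ∧ p3 ∧ ¬p3) ∨ ¬p3) ∨ p2) ∧ (p0 ∨ ¬p3)
= p4 ∧ (p0 ∨ ¬¬(¬p2 ∧ p3 ∧ ¬p3 ∨ p2 ∧ p3 ∧ ¬p3 ∨ ¬p3) ∨ p2) ∧ (p0 ∨ ¬p3)   (complement / identity)
= p4 ∧ (p0 ∨ ¬¬(p3 ∧ ¬p3 ∨ ¬p3) ∨ p2) ∧ (p0 ∨ ¬p3)   (distribution)
= p4 ∧ (p0 ∨ ¬¬¬p3 ∨ p2) ∧ (p0 ∨ ¬p3)   (complement / identity)
= p4 ∧ (p0 ∨ ¬p3 ∨ p2) ∧ (p0 ∨ ¬p3)   (double negation)
= p4 ∧ (p0 ∨ ¬p3)   (absorption)

p4 ∧ (p0 ∨ ¬p3)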